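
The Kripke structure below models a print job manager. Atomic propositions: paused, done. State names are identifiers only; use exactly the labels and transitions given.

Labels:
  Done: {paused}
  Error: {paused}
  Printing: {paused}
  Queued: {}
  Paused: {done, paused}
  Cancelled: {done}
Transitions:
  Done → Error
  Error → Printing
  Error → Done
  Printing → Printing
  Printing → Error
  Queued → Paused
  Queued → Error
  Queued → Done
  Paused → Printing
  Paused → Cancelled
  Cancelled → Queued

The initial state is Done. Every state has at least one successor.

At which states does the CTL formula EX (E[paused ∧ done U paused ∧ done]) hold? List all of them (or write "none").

States satisfying E[paused ∧ done U paused ∧ done]: {Paused}.
States satisfying EX (E[paused ∧ done U paused ∧ done]): {Queued}.

{Queued}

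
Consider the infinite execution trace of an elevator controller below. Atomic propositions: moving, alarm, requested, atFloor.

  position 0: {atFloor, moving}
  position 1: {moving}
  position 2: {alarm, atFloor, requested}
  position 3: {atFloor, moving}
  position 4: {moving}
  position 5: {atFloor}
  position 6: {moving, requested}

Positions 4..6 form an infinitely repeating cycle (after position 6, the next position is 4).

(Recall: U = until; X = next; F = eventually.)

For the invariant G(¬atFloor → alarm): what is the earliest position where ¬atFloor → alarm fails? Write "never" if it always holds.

1

Check ¬atFloor → alarm at each position in order: 0 ✓.
At position 1 the labels are {moving}, so ¬atFloor → alarm is false there. This is the first violation.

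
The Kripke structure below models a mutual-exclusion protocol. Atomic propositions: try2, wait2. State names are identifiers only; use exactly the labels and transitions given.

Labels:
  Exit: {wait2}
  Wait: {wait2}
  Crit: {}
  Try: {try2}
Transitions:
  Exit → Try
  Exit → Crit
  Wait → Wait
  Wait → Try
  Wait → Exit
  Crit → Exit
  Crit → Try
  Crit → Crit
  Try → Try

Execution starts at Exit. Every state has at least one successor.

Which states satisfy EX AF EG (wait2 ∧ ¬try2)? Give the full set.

States satisfying AF EG (wait2 ∧ ¬try2): {Wait}.
States satisfying EX AF EG (wait2 ∧ ¬try2): {Wait}.

{Wait}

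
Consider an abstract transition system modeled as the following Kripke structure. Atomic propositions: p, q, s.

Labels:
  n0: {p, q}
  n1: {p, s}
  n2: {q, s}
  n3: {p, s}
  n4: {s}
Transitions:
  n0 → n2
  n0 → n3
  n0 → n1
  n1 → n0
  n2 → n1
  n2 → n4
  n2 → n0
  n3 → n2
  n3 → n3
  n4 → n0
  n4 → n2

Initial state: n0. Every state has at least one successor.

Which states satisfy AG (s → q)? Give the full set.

States satisfying s → q: {n0, n2}.
States satisfying AG (s → q): ∅.

none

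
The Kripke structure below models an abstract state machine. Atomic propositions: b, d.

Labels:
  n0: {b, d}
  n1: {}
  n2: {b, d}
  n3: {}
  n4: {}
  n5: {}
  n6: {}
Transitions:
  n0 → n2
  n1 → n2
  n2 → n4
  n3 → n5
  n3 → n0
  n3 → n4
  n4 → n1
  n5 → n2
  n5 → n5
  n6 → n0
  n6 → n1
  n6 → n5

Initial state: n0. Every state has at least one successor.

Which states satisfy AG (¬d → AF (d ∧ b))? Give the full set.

{n0, n1, n2, n4}

States satisfying ¬d → AF (d ∧ b): {n0, n1, n2, n4}.
States satisfying AG (¬d → AF (d ∧ b)): {n0, n1, n2, n4}.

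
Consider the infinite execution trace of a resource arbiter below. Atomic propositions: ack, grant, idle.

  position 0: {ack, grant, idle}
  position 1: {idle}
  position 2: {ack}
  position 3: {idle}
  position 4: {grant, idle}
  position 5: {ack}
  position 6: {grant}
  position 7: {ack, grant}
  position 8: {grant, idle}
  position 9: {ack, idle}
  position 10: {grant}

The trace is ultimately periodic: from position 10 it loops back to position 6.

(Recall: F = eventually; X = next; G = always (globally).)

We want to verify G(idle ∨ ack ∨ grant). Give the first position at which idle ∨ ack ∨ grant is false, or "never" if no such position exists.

never

idle ∨ ack ∨ grant holds at every position 0..10, and those are all the positions the trace ever visits, so the invariant G(idle ∨ ack ∨ grant) is never violated.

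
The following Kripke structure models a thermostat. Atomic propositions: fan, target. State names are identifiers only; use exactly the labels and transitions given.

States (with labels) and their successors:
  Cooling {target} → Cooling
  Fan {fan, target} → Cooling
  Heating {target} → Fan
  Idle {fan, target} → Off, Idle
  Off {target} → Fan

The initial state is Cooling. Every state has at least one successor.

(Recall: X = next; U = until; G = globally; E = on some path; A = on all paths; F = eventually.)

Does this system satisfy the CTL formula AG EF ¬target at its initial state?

States satisfying EF ¬target: ∅.
States satisfying AG EF ¬target: ∅.
Cooling is reachable from Cooling and violates EF ¬target, so AG fails at Cooling.
Cooling ∉ Sat(AG EF ¬target).

No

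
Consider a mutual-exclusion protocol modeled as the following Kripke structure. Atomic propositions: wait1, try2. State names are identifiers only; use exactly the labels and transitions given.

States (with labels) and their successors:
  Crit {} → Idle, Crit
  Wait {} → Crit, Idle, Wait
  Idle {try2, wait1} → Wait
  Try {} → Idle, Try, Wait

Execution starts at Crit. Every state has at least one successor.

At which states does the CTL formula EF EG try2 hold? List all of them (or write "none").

none

States satisfying EG try2: ∅.
States satisfying EF EG try2: ∅.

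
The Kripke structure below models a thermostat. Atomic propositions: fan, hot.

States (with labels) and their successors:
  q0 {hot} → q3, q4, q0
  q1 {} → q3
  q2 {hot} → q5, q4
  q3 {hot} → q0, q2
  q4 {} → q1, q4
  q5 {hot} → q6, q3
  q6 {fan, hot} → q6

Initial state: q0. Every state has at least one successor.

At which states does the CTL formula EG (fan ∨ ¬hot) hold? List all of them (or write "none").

{q4, q6}

States satisfying fan ∨ ¬hot: {q1, q4, q6}.
States satisfying EG (fan ∨ ¬hot): {q4, q6}.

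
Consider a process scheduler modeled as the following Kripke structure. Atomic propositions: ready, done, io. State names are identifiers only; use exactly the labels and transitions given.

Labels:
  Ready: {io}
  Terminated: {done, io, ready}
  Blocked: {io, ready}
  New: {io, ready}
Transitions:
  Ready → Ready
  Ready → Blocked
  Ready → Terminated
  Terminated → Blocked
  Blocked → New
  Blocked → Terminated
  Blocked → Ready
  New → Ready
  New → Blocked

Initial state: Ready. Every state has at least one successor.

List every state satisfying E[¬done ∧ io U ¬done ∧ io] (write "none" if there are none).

States satisfying ¬done ∧ io: {Ready, Blocked, New}.
States satisfying E[¬done ∧ io U ¬done ∧ io]: {Ready, Blocked, New}.

{Ready, Blocked, New}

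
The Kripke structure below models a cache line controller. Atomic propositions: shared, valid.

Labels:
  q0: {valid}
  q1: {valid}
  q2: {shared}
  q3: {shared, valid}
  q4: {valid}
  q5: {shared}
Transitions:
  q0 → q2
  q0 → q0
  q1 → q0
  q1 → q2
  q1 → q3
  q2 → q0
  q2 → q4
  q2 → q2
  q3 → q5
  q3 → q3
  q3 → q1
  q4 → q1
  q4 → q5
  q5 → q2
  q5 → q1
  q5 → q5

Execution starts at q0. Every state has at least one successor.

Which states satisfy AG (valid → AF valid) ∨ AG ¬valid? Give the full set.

{q0, q1, q2, q3, q4, q5}

States satisfying valid → AF valid: {q0, q1, q2, q3, q4, q5}.
States satisfying AG (valid → AF valid): {q0, q1, q2, q3, q4, q5}.
States satisfying ¬valid: {q2, q5}.
States satisfying AG ¬valid: ∅.
States satisfying AG (valid → AF valid) ∨ AG ¬valid: {q0, q1, q2, q3, q4, q5}.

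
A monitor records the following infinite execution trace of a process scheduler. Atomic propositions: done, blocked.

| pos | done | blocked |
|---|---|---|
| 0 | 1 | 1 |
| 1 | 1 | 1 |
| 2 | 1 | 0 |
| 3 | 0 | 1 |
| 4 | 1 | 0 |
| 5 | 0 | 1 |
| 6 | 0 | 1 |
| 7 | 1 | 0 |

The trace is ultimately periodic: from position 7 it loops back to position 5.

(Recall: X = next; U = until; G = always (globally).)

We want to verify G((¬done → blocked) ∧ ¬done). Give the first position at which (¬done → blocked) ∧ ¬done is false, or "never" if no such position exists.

0

At position 0 the labels are {blocked, done}, so (¬done → blocked) ∧ ¬done is false there. This is the first violation.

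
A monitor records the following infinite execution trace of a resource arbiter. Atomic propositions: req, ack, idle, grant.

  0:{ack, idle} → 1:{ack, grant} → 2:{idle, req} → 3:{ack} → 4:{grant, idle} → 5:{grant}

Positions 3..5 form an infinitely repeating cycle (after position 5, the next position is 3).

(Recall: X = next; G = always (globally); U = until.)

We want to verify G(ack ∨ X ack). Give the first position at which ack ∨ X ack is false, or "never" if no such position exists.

4

Check ack ∨ X ack at each position in order: 0 ✓, 1 ✓, 2 ✓, 3 ✓.
At position 4 the labels are {grant, idle} and the next position 5 has {grant}, so ack ∨ X ack is false there. This is the first violation.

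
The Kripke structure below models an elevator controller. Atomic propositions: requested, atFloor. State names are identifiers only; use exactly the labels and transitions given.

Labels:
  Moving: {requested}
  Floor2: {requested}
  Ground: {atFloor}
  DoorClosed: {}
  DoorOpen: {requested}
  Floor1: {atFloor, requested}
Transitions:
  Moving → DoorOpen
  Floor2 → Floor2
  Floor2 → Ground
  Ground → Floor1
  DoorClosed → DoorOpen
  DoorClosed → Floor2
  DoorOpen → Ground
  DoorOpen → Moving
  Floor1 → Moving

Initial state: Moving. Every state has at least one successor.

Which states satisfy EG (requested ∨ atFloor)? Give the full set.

{Moving, Floor2, Ground, DoorOpen, Floor1}

States satisfying requested ∨ atFloor: {Moving, Floor2, Ground, DoorOpen, Floor1}.
States satisfying EG (requested ∨ atFloor): {Moving, Floor2, Ground, DoorOpen, Floor1}.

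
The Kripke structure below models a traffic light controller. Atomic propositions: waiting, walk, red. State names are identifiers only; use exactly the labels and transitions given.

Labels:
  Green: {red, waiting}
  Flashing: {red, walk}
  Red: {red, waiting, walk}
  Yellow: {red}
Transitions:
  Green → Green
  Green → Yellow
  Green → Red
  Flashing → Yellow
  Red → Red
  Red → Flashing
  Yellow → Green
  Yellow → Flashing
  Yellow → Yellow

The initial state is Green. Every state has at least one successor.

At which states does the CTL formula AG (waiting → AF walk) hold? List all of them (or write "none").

none

States satisfying waiting → AF walk: {Flashing, Red, Yellow}.
States satisfying AG (waiting → AF walk): ∅.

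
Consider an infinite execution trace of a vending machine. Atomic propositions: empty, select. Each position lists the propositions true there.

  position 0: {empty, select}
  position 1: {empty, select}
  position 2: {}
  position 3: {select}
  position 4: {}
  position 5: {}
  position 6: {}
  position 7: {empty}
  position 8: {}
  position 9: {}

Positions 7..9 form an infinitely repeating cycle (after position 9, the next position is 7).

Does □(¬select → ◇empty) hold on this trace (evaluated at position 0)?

¬select → ◇empty holds at every position 0..9, and those are all positions ever visited, so □(¬select → ◇empty) holds.
Positions where ¬select holds: 2, 4, 5, 6, 7, 8, 9.
Check ◇empty at each: 2→ok, 4→ok, 5→ok, 6→ok, 7→ok, 8→ok, 9→ok.

Holds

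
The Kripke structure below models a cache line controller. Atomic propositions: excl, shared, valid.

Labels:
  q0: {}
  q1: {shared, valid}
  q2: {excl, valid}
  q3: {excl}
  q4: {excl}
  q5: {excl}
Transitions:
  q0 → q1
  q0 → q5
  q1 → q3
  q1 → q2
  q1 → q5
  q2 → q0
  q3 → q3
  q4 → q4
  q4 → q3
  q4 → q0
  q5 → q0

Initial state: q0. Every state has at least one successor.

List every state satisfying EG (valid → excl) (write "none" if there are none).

States satisfying valid → excl: {q0, q2, q3, q4, q5}.
States satisfying EG (valid → excl): {q0, q2, q3, q4, q5}.

{q0, q2, q3, q4, q5}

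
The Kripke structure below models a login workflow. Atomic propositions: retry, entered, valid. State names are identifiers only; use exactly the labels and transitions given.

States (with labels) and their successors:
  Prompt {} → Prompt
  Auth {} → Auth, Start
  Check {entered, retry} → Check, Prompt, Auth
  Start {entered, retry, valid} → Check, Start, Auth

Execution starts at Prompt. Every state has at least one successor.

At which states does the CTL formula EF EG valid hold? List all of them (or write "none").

States satisfying EG valid: {Start}.
States satisfying EF EG valid: {Auth, Check, Start}.

{Auth, Check, Start}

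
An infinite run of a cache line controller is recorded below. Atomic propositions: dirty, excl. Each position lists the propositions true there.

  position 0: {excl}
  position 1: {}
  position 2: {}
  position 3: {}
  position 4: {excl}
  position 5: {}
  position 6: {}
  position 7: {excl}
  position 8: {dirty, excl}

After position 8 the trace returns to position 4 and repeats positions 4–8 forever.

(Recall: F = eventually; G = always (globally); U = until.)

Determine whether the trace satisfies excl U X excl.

Does not hold

Walking from position 0: at position 1, X excl has not yet held and excl fails, so excl U X excl is false.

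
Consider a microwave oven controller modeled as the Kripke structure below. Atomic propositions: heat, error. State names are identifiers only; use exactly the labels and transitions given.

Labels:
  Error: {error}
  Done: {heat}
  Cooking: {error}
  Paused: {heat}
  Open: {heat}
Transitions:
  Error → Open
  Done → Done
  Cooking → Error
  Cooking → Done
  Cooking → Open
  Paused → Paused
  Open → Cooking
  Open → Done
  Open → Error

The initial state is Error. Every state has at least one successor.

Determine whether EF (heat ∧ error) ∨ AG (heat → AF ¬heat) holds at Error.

Violated

States satisfying heat ∧ error: ∅.
States satisfying EF (heat ∧ error): ∅.
States satisfying heat → AF ¬heat: {Error, Cooking}.
States satisfying AG (heat → AF ¬heat): ∅.
States satisfying EF (heat ∧ error) ∨ AG (heat → AF ¬heat): ∅.
Error ∉ Sat(EF (heat ∧ error) ∨ AG (heat → AF ¬heat)).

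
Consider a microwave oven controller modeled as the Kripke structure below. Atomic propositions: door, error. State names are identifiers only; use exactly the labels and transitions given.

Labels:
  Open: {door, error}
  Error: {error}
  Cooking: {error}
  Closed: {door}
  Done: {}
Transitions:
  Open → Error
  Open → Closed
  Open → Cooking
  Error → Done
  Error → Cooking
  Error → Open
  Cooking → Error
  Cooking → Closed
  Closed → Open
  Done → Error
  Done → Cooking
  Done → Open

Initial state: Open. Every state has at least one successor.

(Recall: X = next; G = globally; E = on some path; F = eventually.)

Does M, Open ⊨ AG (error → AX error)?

Violated

States satisfying error → AX error: {Closed, Done}.
States satisfying AG (error → AX error): ∅.
Cooking is reachable from Open and violates error → AX error, so AG fails at Open.
Open ∉ Sat(AG (error → AX error)).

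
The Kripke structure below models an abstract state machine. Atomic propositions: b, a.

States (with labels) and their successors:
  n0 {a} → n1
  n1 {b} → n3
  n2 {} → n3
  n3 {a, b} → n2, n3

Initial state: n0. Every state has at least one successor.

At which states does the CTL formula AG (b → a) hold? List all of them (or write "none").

States satisfying b → a: {n0, n2, n3}.
States satisfying AG (b → a): {n2, n3}.

{n2, n3}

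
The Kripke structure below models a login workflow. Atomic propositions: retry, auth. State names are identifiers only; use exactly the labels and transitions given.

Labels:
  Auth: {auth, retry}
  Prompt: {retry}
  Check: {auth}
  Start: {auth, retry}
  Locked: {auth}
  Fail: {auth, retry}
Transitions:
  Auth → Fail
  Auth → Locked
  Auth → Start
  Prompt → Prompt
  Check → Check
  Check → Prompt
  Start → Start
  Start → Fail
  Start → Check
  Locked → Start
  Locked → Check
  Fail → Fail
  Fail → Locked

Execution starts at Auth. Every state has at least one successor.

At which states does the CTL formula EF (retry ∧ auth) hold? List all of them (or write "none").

States satisfying retry ∧ auth: {Auth, Start, Fail}.
States satisfying EF (retry ∧ auth): {Auth, Start, Locked, Fail}.

{Auth, Start, Locked, Fail}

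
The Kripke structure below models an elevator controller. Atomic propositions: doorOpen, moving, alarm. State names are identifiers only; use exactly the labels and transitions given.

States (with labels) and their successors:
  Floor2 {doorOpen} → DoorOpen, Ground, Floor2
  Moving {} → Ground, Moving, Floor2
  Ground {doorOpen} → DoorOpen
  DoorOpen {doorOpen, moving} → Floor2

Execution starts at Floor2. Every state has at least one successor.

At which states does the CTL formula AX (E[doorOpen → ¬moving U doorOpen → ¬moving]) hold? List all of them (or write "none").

{Moving, DoorOpen}

States satisfying E[doorOpen → ¬moving U doorOpen → ¬moving]: {Floor2, Moving, Ground}.
States satisfying AX (E[doorOpen → ¬moving U doorOpen → ¬moving]): {Moving, DoorOpen}.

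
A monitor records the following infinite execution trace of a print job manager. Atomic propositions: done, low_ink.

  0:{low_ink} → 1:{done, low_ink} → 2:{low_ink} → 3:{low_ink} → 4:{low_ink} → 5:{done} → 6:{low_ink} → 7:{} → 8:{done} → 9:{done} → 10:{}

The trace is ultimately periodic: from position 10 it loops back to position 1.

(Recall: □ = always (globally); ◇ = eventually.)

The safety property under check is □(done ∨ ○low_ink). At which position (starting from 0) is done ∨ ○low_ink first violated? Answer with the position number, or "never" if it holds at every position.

Check done ∨ ○low_ink at each position in order: 0 ✓, 1 ✓, 2 ✓, 3 ✓.
At position 4 the labels are {low_ink} and the next position 5 has {done}, so done ∨ ○low_ink is false there. This is the first violation.

4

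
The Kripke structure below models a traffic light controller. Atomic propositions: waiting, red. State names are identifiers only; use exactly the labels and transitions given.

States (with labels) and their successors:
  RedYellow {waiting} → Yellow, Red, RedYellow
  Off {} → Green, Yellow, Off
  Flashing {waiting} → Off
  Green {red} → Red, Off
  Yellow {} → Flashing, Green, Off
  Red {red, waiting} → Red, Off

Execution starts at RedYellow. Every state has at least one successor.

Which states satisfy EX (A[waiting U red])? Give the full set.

{RedYellow, Off, Green, Yellow, Red}

States satisfying A[waiting U red]: {Green, Red}.
States satisfying EX (A[waiting U red]): {RedYellow, Off, Green, Yellow, Red}.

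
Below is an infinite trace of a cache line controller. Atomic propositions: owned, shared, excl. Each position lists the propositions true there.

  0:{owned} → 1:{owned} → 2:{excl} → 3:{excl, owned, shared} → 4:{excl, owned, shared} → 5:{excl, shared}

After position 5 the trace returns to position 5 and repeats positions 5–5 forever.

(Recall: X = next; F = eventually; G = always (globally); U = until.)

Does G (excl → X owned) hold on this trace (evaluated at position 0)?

Does not hold

excl → X owned must hold at every position from 0 onward. It fails at position 4, so G (excl → X owned) is false.
Positions where excl holds: 2, 3, 4, 5.
Check X owned at each: 2→ok, 3→ok, 4→fails, 5→fails.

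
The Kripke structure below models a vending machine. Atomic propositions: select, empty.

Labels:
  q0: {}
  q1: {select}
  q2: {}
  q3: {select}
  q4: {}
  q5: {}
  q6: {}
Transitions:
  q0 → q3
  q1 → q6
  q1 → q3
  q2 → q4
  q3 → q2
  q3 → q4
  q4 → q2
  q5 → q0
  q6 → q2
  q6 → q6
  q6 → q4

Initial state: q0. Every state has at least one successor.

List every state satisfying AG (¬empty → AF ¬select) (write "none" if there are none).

States satisfying ¬empty → AF ¬select: {q0, q1, q2, q3, q4, q5, q6}.
States satisfying AG (¬empty → AF ¬select): {q0, q1, q2, q3, q4, q5, q6}.

{q0, q1, q2, q3, q4, q5, q6}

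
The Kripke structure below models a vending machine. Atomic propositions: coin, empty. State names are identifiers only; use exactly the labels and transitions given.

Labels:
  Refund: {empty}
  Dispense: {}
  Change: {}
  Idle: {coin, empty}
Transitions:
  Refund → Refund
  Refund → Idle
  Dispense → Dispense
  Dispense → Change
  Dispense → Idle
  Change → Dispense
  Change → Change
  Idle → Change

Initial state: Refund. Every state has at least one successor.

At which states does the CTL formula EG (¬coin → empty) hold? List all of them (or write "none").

States satisfying ¬coin → empty: {Refund, Idle}.
States satisfying EG (¬coin → empty): {Refund}.

{Refund}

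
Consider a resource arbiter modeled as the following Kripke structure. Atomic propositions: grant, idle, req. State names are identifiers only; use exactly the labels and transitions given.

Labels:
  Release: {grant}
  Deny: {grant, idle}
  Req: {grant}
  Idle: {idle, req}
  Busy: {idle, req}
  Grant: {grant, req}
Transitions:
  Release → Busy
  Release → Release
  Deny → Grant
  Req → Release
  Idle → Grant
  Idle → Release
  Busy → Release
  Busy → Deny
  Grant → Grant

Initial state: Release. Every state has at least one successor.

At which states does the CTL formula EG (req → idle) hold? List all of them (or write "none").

States satisfying req → idle: {Release, Deny, Req, Idle, Busy}.
States satisfying EG (req → idle): {Release, Req, Idle, Busy}.

{Release, Req, Idle, Busy}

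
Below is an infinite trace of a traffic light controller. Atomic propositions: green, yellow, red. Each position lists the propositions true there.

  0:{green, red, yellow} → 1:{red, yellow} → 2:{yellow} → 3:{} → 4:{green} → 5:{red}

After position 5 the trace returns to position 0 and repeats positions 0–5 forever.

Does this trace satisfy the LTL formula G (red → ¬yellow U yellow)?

red → ¬yellow U yellow holds at every position 0..5, and those are all positions ever visited, so G (red → ¬yellow U yellow) holds.
Positions where red holds: 0, 1, 5.
Check ¬yellow U yellow at each: 0→ok, 1→ok, 5→ok.

Yes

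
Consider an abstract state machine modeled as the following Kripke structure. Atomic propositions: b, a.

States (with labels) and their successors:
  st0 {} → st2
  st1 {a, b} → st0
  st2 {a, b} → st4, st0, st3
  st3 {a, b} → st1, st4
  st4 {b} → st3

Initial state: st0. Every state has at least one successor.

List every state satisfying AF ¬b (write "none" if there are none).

{st0, st1}

States satisfying ¬b: {st0}.
States satisfying AF ¬b: {st0, st1}.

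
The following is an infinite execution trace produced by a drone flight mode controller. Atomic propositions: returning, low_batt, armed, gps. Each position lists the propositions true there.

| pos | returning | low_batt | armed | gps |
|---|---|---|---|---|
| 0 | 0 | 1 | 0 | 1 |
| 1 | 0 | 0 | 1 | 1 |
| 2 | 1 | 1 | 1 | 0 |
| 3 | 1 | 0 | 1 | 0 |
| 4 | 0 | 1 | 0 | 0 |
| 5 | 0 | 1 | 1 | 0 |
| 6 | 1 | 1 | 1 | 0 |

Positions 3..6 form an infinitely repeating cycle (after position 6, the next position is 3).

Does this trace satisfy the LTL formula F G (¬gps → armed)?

G (¬gps → armed) is false at every position 0..6, so it never becomes true and F G (¬gps → armed) fails.

No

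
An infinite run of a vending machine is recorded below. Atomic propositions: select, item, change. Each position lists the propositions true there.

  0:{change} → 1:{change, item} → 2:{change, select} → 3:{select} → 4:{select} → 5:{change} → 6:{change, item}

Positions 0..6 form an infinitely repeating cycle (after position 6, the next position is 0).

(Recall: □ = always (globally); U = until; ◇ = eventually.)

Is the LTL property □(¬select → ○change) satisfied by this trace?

Satisfied

¬select → ○change holds at every position 0..6, and those are all positions ever visited, so □(¬select → ○change) holds.
Positions where ¬select holds: 0, 1, 5, 6.
Check ○change at each: 0→ok, 1→ok, 5→ok, 6→ok.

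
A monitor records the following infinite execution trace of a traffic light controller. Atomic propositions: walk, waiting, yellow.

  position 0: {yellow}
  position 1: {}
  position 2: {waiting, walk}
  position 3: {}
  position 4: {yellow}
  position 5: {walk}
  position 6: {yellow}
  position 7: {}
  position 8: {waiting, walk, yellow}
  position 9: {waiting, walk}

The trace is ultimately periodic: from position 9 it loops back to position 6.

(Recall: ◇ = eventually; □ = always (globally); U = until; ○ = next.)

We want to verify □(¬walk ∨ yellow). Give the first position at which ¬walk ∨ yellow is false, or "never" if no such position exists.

Check ¬walk ∨ yellow at each position in order: 0 ✓, 1 ✓.
At position 2 the labels are {waiting, walk}, so ¬walk ∨ yellow is false there. This is the first violation.

2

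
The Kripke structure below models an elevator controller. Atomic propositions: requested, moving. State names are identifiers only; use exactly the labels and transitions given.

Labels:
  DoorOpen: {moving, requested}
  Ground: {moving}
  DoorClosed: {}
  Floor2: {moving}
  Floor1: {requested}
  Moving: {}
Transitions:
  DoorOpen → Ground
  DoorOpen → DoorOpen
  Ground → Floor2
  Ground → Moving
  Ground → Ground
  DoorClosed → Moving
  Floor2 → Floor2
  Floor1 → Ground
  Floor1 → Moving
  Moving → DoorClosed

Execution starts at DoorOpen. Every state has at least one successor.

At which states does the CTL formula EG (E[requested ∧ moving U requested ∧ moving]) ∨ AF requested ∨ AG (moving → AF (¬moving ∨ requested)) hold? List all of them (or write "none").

{DoorOpen, DoorClosed, Floor1, Moving}

States satisfying E[requested ∧ moving U requested ∧ moving]: {DoorOpen}.
States satisfying EG (E[requested ∧ moving U requested ∧ moving]): {DoorOpen}.
States satisfying requested: {DoorOpen, Floor1}.
States satisfying AF requested: {DoorOpen, Floor1}.
States satisfying moving → AF (¬moving ∨ requested): {DoorOpen, DoorClosed, Floor1, Moving}.
States satisfying AG (moving → AF (¬moving ∨ requested)): {DoorClosed, Moving}.
States satisfying EG (E[requested ∧ moving U requested ∧ moving]) ∨ AF requested ∨ AG (moving → AF (¬moving ∨ requested)): {DoorOpen, DoorClosed, Floor1, Moving}.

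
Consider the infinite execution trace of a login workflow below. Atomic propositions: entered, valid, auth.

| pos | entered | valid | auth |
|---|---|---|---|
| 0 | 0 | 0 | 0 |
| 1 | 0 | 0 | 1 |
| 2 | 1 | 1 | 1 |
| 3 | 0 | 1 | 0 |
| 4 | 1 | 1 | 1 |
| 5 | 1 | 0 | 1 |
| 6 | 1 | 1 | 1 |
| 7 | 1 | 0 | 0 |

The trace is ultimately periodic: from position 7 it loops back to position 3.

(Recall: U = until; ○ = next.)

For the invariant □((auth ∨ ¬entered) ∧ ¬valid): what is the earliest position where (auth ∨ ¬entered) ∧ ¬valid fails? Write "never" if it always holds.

Check (auth ∨ ¬entered) ∧ ¬valid at each position in order: 0 ✓, 1 ✓.
At position 2 the labels are {auth, entered, valid}, so (auth ∨ ¬entered) ∧ ¬valid is false there. This is the first violation.

2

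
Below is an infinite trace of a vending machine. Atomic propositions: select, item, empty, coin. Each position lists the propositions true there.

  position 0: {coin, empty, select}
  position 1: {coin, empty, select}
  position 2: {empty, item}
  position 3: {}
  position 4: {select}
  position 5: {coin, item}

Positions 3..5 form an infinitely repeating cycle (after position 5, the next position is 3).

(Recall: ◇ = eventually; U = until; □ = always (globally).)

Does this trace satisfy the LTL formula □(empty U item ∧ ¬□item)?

No

empty U item ∧ ¬□item must hold at every position from 0 onward. It fails at position 3, so □(empty U item ∧ ¬□item) is false.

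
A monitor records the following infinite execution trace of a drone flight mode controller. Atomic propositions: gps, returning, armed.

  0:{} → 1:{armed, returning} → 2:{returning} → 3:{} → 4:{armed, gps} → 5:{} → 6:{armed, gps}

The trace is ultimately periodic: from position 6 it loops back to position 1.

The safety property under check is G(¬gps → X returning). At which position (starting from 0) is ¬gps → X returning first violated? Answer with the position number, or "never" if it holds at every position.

Check ¬gps → X returning at each position in order: 0 ✓, 1 ✓.
At position 2 the labels are {returning} and the next position 3 has {}, so ¬gps → X returning is false there. This is the first violation.

2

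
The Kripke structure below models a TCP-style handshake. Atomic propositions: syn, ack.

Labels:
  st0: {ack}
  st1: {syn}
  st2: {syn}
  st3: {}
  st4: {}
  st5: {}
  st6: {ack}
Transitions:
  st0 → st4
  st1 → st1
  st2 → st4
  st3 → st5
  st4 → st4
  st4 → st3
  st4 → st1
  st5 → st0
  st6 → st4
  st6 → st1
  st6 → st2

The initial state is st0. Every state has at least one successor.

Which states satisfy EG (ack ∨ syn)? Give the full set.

{st1, st6}

States satisfying ack ∨ syn: {st0, st1, st2, st6}.
States satisfying EG (ack ∨ syn): {st1, st6}.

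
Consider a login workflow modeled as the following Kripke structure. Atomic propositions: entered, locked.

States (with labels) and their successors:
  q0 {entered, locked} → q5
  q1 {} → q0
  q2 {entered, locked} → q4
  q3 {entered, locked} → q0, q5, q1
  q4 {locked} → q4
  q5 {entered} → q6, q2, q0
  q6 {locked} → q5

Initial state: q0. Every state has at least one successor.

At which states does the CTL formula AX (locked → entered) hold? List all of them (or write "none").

States satisfying locked → entered: {q0, q1, q2, q3, q5}.
States satisfying AX (locked → entered): {q0, q1, q3, q6}.

{q0, q1, q3, q6}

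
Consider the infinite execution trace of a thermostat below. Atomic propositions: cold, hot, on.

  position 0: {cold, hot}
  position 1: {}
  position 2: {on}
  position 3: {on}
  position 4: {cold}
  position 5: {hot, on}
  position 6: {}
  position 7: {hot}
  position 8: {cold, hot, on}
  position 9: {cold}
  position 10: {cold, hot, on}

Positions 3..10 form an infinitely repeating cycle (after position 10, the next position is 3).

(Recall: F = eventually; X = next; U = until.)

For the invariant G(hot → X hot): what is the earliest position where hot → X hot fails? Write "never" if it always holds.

0

At position 0 the labels are {cold, hot} and the next position 1 has {}, so hot → X hot is false there. This is the first violation.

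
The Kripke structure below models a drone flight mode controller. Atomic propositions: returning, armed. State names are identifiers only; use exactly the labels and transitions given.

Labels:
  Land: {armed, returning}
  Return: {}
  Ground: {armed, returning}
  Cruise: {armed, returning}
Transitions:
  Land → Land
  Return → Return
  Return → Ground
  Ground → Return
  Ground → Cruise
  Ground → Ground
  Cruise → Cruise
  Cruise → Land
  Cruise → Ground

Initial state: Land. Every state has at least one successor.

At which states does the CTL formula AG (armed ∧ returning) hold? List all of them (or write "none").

{Land}

States satisfying armed ∧ returning: {Land, Ground, Cruise}.
States satisfying AG (armed ∧ returning): {Land}.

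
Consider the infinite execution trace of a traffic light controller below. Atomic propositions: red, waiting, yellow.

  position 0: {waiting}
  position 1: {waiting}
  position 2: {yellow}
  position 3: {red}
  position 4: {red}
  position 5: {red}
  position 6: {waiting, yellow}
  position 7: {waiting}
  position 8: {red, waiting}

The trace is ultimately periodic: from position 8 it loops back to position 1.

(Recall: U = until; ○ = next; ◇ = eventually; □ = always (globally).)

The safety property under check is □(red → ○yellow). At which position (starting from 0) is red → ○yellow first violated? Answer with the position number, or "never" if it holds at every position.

3

Check red → ○yellow at each position in order: 0 ✓, 1 ✓, 2 ✓.
At position 3 the labels are {red} and the next position 4 has {red}, so red → ○yellow is false there. This is the first violation.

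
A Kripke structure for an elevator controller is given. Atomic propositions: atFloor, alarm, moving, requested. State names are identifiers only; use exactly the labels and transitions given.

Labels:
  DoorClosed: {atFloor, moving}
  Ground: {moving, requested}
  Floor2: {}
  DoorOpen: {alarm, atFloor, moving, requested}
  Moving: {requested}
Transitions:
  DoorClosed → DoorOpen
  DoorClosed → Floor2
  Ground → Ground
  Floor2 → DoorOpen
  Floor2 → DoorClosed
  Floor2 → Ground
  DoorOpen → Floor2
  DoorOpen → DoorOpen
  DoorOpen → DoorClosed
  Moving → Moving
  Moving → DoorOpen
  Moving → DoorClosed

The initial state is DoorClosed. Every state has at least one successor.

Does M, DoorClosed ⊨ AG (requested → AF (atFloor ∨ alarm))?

No

States satisfying requested → AF (atFloor ∨ alarm): {DoorClosed, Floor2, DoorOpen}.
States satisfying AG (requested → AF (atFloor ∨ alarm)): ∅.
Ground is reachable from DoorClosed and violates requested → AF (atFloor ∨ alarm), so AG fails at DoorClosed.
DoorClosed ∉ Sat(AG (requested → AF (atFloor ∨ alarm))).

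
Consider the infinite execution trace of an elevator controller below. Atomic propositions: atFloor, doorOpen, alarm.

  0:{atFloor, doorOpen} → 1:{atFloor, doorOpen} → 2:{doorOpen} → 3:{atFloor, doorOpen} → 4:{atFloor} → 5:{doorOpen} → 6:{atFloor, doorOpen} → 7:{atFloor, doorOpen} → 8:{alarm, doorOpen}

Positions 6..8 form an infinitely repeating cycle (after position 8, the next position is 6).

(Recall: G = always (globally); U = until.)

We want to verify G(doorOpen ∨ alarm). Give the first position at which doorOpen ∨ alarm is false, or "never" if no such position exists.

4

Check doorOpen ∨ alarm at each position in order: 0 ✓, 1 ✓, 2 ✓, 3 ✓.
At position 4 the labels are {atFloor}, so doorOpen ∨ alarm is false there. This is the first violation.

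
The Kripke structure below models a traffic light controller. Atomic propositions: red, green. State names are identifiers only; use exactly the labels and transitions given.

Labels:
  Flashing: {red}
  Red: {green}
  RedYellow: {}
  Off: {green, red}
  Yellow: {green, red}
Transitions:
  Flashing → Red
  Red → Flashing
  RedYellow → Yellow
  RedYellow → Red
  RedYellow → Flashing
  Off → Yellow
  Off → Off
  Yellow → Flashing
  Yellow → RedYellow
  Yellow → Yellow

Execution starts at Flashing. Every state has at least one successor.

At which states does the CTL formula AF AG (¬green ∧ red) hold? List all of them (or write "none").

none

States satisfying AG (¬green ∧ red): ∅.
States satisfying AF AG (¬green ∧ red): ∅.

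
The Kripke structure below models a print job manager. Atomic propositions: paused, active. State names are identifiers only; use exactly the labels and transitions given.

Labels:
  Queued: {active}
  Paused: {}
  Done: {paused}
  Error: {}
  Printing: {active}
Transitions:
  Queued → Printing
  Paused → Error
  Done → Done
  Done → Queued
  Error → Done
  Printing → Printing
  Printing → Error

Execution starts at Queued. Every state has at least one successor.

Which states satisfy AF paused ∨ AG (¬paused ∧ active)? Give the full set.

States satisfying paused: {Done}.
States satisfying AF paused: {Paused, Done, Error}.
States satisfying ¬paused ∧ active: {Queued, Printing}.
States satisfying AG (¬paused ∧ active): ∅.
States satisfying AF paused ∨ AG (¬paused ∧ active): {Paused, Done, Error}.

{Paused, Done, Error}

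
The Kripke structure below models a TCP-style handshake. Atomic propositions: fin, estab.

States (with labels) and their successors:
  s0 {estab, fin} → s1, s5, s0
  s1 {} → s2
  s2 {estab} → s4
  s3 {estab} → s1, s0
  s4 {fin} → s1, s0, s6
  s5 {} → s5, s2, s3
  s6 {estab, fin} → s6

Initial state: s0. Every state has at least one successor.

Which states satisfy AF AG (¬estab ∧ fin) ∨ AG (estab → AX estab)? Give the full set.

States satisfying AG (¬estab ∧ fin): ∅.
States satisfying AF AG (¬estab ∧ fin): ∅.
States satisfying estab → AX estab: {s1, s4, s5, s6}.
States satisfying AG (estab → AX estab): {s6}.
States satisfying AF AG (¬estab ∧ fin) ∨ AG (estab → AX estab): {s6}.

{s6}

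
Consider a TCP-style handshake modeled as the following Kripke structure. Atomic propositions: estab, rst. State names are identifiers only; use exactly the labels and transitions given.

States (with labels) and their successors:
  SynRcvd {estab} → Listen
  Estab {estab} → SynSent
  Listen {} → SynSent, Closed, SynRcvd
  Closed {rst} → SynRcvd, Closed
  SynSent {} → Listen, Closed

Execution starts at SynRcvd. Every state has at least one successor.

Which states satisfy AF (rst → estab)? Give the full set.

States satisfying rst → estab: {SynRcvd, Estab, Listen, SynSent}.
States satisfying AF (rst → estab): {SynRcvd, Estab, Listen, SynSent}.

{SynRcvd, Estab, Listen, SynSent}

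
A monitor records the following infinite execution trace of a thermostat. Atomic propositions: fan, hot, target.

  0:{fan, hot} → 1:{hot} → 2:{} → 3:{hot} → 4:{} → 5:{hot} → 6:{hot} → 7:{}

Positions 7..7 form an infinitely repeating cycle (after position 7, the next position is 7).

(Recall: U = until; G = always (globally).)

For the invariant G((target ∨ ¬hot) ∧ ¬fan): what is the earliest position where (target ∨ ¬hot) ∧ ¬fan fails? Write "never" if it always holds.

0

At position 0 the labels are {fan, hot}, so (target ∨ ¬hot) ∧ ¬fan is false there. This is the first violation.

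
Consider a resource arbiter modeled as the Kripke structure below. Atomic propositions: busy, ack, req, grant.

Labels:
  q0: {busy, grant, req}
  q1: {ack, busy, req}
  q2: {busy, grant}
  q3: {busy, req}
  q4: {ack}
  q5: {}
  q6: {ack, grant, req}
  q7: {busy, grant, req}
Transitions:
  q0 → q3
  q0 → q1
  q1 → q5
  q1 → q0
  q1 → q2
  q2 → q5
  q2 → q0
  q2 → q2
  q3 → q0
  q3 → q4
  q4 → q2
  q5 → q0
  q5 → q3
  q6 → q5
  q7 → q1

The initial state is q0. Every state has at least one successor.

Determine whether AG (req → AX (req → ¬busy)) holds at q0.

States satisfying req → AX (req → ¬busy): {q2, q4, q5, q6}.
States satisfying AG (req → AX (req → ¬busy)): ∅.
q0 is reachable from q0 and violates req → AX (req → ¬busy), so AG fails at q0.
q0 ∉ Sat(AG (req → AX (req → ¬busy))).

Violated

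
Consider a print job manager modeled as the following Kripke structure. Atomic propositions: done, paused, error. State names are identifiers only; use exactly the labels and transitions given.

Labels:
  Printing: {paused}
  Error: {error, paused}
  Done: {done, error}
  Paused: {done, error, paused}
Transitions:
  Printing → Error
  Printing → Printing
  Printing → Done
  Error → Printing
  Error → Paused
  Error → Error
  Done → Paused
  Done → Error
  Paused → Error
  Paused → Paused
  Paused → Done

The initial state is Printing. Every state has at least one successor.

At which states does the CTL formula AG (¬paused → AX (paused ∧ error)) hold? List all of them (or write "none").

States satisfying ¬paused → AX (paused ∧ error): {Printing, Error, Done, Paused}.
States satisfying AG (¬paused → AX (paused ∧ error)): {Printing, Error, Done, Paused}.

{Printing, Error, Done, Paused}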